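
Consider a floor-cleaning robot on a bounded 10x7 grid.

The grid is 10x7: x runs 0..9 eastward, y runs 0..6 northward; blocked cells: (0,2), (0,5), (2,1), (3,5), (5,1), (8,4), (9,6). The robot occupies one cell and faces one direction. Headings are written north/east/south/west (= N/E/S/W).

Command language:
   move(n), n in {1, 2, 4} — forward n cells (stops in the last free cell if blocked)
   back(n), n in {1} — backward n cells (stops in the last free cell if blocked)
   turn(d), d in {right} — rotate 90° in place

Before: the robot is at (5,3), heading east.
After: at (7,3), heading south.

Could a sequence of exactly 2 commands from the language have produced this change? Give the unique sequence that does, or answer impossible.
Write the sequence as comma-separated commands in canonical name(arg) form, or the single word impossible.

move(2), turn(right)

key: running turn(right) before move(2) would end elsewhere — order is forced
begin: at (5,3), heading east
t=1 move(2) ⇒ at (7,3), heading east
t=2 turn(right) ⇒ at (7,3), heading south
all 25 alternatives checked — unique.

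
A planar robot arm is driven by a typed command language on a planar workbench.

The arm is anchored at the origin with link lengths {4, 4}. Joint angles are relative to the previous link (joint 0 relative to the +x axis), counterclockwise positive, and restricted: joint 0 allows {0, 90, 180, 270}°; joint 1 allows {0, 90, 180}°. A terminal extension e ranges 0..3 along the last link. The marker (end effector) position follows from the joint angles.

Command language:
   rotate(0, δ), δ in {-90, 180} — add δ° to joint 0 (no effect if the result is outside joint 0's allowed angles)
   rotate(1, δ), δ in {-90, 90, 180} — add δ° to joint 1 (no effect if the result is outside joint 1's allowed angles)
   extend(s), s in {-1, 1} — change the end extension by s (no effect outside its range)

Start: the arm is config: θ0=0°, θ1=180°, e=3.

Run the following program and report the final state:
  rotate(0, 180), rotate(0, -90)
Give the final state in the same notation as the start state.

config: θ0=90°, θ1=180°, e=3

t0: config: θ0=0°, θ1=180°, e=3
[1] after rotate(0, 180): config: θ0=180°, θ1=180°, e=3
[2] after rotate(0, -90): config: θ0=90°, θ1=180°, e=3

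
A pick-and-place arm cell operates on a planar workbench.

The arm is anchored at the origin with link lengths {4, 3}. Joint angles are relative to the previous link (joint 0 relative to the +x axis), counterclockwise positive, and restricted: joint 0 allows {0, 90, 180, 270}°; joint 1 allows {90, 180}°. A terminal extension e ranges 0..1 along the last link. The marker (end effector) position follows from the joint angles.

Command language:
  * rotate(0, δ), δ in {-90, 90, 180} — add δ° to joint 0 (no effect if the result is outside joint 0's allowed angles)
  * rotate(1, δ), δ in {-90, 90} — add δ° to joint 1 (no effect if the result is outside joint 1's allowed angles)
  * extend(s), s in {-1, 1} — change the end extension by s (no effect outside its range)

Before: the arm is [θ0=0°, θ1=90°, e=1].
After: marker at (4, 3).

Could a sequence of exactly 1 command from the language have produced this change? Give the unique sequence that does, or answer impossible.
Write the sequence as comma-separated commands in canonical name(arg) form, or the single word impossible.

extend(-1)

start: [θ0=0°, θ1=90°, e=1]
step 1 (extend(-1)): [θ0=0°, θ1=90°, e=0]
no rival 1-sequence matches.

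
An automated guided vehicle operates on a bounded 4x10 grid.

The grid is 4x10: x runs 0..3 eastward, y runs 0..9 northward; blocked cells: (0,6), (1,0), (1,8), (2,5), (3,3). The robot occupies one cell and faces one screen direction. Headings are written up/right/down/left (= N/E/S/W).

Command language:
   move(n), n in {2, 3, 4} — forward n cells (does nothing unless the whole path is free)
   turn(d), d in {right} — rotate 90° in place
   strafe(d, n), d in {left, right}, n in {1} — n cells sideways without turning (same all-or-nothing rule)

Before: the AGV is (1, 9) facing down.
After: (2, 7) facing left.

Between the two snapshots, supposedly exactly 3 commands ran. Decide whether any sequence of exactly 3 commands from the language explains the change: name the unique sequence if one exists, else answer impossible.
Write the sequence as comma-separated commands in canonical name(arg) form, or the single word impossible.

key: order matters: swapping strafe(left, 1) and turn(right) lands elsewhere
t0: (1, 9) facing down
[1] after strafe(left, 1): (2, 9) facing down
[2] after move(2): (2, 7) facing down
[3] after turn(right): (2, 7) facing left
all 216 alternatives checked — unique.

strafe(left, 1), move(2), turn(right)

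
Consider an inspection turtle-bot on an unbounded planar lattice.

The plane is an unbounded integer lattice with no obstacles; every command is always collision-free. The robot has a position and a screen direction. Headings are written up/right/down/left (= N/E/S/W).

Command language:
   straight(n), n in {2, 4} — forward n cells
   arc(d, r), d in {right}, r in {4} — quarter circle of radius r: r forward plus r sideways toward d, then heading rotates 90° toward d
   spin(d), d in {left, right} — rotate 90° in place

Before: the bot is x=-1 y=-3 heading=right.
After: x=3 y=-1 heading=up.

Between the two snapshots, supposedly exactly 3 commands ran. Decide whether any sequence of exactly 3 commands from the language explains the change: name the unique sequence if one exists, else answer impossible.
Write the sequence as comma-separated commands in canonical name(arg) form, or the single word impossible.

key: running straight(2) before straight(4) would end elsewhere — order is forced
start: x=-1 y=-3 heading=right
step 1 (straight(4)): x=3 y=-3 heading=right
step 2 (spin(left)): x=3 y=-3 heading=up
step 3 (straight(2)): x=3 y=-1 heading=up
all 125 alternatives checked — unique.

straight(4), spin(left), straight(2)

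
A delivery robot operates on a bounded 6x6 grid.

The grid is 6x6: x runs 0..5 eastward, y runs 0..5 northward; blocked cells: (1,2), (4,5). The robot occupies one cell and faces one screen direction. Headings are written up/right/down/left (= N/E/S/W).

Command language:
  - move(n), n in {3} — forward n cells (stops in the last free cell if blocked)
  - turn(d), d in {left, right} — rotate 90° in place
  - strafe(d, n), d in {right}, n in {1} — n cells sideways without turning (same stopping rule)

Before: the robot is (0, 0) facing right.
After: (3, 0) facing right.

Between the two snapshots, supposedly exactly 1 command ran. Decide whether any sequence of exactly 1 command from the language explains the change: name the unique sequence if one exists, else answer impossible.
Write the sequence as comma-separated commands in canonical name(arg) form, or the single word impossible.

move(3)

key: heading stays E — the single command does not turn
begin: (0, 0) facing right
[1] after move(3): (3, 0) facing right
uniquely the one of 4 1-step routes that fits.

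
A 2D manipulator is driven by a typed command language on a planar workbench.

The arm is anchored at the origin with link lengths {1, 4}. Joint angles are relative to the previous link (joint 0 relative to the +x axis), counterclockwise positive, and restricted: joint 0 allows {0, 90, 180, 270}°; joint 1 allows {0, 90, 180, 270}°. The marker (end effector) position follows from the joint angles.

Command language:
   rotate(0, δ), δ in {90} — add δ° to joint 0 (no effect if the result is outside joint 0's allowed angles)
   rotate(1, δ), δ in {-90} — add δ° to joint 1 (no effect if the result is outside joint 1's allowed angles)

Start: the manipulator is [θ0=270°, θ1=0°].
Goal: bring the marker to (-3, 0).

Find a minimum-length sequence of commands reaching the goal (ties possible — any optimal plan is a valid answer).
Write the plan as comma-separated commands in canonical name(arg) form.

from: [θ0=270°, θ1=0°]
[1] after rotate(1, -90): [θ0=270°, θ1=270°]
[2] after rotate(1, -90): [θ0=270°, θ1=180°]
[3] after rotate(0, 90): [θ0=0°, θ1=180°]
minimal: 3 command(s), checked below 3.

rotate(1, -90), rotate(1, -90), rotate(0, 90)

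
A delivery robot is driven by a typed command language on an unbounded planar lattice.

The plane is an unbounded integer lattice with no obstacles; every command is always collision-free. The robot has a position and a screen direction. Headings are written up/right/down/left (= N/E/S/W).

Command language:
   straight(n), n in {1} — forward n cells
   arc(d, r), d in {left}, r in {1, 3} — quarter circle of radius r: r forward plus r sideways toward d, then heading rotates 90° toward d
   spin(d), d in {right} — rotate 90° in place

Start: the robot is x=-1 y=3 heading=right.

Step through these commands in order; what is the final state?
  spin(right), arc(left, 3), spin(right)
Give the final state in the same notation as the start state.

from: x=-1 y=3 heading=right
1. spin(right) → x=-1 y=3 heading=down
2. arc(left, 3) → x=2 y=0 heading=right
3. spin(right) → x=2 y=0 heading=down

x=2 y=0 heading=down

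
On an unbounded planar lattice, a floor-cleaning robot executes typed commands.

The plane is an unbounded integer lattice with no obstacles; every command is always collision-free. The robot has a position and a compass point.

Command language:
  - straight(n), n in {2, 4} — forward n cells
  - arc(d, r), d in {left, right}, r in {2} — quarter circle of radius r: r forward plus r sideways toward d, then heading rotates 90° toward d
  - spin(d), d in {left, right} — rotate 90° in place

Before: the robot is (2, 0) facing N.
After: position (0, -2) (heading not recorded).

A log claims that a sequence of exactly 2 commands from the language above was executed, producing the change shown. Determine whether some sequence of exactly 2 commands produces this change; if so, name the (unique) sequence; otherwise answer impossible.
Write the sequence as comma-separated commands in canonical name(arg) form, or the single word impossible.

spin(left), arc(left, 2)

key: order matters: swapping spin(left) and arc(left, 2) lands elsewhere
from: (2, 0) facing N
1. spin(left) → (2, 0) facing W
2. arc(left, 2) → (0, -2) facing S
no other 2-command option fits: unique.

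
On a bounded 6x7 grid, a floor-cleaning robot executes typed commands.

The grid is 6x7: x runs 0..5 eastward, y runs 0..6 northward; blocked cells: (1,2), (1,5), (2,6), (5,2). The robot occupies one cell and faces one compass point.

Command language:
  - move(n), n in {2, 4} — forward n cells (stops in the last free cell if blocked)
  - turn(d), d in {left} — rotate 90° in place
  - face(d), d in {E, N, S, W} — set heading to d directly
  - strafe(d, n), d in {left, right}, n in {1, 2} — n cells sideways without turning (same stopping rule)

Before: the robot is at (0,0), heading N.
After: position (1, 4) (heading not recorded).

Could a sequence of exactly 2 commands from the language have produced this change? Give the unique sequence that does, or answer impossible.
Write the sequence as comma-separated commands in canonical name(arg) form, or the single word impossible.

move(4), strafe(right, 1)

key: order matters: swapping move(4) and strafe(right, 1) lands elsewhere
t0: at (0,0), heading N
t=1 move(4) ⇒ at (0,4), heading N
t=2 strafe(right, 1) ⇒ at (1,4), heading N
no rival 2-sequence matches.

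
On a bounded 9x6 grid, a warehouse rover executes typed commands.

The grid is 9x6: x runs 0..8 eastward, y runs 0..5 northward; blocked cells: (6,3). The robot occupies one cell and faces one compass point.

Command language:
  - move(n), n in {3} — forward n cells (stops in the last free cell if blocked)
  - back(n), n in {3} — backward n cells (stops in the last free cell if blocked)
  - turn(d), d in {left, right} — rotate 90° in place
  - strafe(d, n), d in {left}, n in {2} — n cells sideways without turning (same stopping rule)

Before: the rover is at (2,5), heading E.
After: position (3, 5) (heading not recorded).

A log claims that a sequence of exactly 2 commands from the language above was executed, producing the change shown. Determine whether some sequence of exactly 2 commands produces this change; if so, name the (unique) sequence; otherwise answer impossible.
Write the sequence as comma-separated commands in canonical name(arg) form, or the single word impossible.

key: order matters: swapping back(3) and move(3) lands elsewhere
initial: at (2,5), heading E
1. back(3) → at (0,5), heading E
2. move(3) → at (3,5), heading E
all 25 alternatives checked — unique.

back(3), move(3)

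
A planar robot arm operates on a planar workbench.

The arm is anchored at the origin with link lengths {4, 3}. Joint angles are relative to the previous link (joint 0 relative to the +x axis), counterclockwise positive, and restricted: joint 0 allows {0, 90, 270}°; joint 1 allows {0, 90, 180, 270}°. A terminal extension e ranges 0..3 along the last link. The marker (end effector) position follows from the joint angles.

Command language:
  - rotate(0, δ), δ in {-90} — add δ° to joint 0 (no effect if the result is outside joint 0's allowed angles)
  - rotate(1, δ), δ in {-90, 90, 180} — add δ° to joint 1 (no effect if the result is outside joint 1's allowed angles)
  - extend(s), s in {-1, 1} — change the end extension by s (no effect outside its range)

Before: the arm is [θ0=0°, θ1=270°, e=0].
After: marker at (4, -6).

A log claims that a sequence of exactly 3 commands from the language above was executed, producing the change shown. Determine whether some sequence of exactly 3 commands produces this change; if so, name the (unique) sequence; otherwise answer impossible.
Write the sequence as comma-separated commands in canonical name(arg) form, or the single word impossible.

initial: [θ0=0°, θ1=270°, e=0]
1. extend(1) → [θ0=0°, θ1=270°, e=1]
2. extend(1) → [θ0=0°, θ1=270°, e=2]
3. extend(1) → [θ0=0°, θ1=270°, e=3]
no rival 3-sequence matches.

extend(1), extend(1), extend(1)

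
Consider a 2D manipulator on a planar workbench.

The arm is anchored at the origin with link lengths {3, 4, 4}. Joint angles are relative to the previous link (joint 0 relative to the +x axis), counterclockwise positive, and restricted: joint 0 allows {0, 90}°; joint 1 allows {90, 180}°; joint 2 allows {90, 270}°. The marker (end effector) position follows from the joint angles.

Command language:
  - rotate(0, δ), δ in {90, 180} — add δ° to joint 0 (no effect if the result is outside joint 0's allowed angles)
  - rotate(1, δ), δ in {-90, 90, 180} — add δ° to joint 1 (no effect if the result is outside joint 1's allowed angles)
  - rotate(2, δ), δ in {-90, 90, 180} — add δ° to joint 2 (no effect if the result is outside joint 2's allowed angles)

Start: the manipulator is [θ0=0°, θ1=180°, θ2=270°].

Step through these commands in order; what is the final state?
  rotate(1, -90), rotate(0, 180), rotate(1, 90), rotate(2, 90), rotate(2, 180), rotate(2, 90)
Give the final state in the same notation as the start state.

begin: [θ0=0°, θ1=180°, θ2=270°]
step 1 (rotate(1, -90)): [θ0=0°, θ1=90°, θ2=270°]
step 2 (rotate(0, 180)): [θ0=0°, θ1=90°, θ2=270°]
step 3 (rotate(1, 90)): [θ0=0°, θ1=180°, θ2=270°]
step 4 (rotate(2, 90)): [θ0=0°, θ1=180°, θ2=270°]
step 5 (rotate(2, 180)): [θ0=0°, θ1=180°, θ2=90°]
step 6 (rotate(2, 90)): [θ0=0°, θ1=180°, θ2=90°]

[θ0=0°, θ1=180°, θ2=90°]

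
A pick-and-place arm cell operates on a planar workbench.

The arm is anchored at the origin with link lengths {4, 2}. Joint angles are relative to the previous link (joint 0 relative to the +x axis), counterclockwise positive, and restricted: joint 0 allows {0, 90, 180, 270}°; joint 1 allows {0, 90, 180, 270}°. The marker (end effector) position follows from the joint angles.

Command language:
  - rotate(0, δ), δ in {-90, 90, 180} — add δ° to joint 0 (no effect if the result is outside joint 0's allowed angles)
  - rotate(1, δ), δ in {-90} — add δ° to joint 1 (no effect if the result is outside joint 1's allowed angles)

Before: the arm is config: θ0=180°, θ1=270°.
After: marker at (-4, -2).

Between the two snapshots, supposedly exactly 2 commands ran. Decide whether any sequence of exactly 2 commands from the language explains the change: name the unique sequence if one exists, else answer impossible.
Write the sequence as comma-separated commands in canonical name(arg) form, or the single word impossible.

rotate(1, -90), rotate(1, -90)

from: config: θ0=180°, θ1=270°
step 1 (rotate(1, -90)): config: θ0=180°, θ1=180°
step 2 (rotate(1, -90)): config: θ0=180°, θ1=90°
no rival 2-sequence matches.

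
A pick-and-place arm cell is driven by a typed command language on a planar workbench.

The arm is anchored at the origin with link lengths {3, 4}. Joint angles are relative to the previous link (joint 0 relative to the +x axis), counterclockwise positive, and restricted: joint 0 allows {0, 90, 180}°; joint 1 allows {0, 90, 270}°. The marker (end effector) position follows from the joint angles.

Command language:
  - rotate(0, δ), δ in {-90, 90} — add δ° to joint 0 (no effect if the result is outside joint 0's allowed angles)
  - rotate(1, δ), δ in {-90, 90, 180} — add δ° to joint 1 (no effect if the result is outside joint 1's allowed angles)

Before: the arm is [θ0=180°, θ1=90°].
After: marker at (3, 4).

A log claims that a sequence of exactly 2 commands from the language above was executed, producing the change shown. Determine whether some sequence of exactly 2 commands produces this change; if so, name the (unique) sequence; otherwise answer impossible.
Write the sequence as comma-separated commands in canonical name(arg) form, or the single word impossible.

rotate(0, -90), rotate(0, -90)

t0: [θ0=180°, θ1=90°]
step 1 (rotate(0, -90)): [θ0=90°, θ1=90°]
step 2 (rotate(0, -90)): [θ0=0°, θ1=90°]
no other 2-command option fits: unique.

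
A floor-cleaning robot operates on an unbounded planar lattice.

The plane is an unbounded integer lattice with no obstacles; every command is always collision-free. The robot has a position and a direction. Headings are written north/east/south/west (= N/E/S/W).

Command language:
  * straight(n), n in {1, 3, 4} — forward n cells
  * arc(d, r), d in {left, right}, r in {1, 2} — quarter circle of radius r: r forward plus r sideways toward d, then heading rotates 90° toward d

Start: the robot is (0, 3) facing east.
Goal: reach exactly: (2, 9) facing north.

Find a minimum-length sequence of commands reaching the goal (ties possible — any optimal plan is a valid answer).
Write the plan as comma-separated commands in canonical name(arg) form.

arc(left, 2), straight(4)

t0: (0, 3) facing east
step 1 (arc(left, 2)): (2, 5) facing north
step 2 (straight(4)): (2, 9) facing north
no 1-step plan works, so 2 is optimal.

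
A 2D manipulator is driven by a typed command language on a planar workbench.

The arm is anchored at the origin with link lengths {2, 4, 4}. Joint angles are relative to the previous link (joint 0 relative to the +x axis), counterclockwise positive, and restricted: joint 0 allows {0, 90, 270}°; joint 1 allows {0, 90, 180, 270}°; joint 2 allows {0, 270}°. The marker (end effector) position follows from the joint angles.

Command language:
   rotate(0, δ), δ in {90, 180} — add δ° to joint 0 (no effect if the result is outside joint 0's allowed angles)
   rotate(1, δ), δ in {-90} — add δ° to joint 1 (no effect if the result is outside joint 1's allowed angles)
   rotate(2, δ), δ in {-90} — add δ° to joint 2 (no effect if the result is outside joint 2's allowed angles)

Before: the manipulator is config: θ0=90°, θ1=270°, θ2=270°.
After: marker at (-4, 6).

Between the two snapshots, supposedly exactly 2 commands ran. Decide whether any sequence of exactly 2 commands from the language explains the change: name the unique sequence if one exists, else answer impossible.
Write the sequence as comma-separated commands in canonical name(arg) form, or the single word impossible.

rotate(1, -90), rotate(1, -90)

start: config: θ0=90°, θ1=270°, θ2=270°
t=1 rotate(1, -90) ⇒ config: θ0=90°, θ1=180°, θ2=270°
t=2 rotate(1, -90) ⇒ config: θ0=90°, θ1=90°, θ2=270°
no rival 2-sequence matches.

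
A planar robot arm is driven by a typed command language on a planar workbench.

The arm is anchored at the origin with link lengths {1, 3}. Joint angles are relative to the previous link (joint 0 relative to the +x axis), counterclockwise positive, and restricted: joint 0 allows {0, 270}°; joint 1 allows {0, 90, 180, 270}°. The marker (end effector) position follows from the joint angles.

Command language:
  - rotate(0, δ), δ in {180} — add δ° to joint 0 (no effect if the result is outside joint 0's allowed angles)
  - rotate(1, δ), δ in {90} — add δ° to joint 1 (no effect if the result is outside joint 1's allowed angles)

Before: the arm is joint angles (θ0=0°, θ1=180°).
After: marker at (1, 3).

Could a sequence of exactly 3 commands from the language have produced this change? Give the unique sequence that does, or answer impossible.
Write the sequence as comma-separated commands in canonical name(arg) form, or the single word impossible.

initial: joint angles (θ0=0°, θ1=180°)
step 1 (rotate(1, 90)): joint angles (θ0=0°, θ1=270°)
step 2 (rotate(1, 90)): joint angles (θ0=0°, θ1=0°)
step 3 (rotate(1, 90)): joint angles (θ0=0°, θ1=90°)
no other 3-command option fits: unique.

rotate(1, 90), rotate(1, 90), rotate(1, 90)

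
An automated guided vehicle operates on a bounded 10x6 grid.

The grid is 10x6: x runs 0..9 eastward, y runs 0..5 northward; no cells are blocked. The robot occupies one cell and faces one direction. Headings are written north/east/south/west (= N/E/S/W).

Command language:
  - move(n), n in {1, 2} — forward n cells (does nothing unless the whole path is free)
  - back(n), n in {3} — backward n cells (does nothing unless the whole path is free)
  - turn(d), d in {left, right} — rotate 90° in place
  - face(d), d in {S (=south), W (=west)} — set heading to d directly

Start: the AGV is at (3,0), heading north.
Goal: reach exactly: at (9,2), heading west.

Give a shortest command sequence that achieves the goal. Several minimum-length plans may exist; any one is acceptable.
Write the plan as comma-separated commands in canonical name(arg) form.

start: at (3,0), heading north
[1] after move(2): at (3,2), heading north
[2] after face(W): at (3,2), heading west
[3] after back(3): at (6,2), heading west
[4] after back(3): at (9,2), heading west
minimal: 4 command(s), checked below 4.

move(2), face(W), back(3), back(3)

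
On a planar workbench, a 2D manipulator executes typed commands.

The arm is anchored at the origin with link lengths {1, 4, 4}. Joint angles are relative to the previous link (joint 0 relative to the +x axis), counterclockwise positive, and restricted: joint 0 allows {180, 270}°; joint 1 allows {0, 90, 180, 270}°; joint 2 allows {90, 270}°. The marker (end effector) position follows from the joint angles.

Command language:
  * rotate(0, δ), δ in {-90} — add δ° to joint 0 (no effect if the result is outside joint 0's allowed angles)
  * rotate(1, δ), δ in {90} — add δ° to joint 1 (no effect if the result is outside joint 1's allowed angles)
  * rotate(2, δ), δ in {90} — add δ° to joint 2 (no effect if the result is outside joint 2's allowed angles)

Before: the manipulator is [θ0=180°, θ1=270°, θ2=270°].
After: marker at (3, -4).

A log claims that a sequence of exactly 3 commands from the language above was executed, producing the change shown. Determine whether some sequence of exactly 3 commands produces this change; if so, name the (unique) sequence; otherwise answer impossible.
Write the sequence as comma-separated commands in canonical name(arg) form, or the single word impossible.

rotate(1, 90), rotate(1, 90), rotate(1, 90)

begin: [θ0=180°, θ1=270°, θ2=270°]
[1] after rotate(1, 90): [θ0=180°, θ1=0°, θ2=270°]
[2] after rotate(1, 90): [θ0=180°, θ1=90°, θ2=270°]
[3] after rotate(1, 90): [θ0=180°, θ1=180°, θ2=270°]
uniquely the one of 27 3-step routes that fits.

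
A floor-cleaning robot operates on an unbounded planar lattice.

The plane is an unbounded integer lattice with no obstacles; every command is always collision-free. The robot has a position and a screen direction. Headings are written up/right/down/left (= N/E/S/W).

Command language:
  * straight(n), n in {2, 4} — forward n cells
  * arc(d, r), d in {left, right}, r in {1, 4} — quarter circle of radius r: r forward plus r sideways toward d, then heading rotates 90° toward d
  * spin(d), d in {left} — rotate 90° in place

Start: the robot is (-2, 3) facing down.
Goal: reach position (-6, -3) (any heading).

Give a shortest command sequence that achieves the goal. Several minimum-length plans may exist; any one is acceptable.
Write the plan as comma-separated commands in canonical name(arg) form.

straight(2), arc(right, 4)

begin: (-2, 3) facing down
t=1 straight(2) ⇒ (-2, 1) facing down
t=2 arc(right, 4) ⇒ (-6, -3) facing left
no 1-step plan works, so 2 is optimal.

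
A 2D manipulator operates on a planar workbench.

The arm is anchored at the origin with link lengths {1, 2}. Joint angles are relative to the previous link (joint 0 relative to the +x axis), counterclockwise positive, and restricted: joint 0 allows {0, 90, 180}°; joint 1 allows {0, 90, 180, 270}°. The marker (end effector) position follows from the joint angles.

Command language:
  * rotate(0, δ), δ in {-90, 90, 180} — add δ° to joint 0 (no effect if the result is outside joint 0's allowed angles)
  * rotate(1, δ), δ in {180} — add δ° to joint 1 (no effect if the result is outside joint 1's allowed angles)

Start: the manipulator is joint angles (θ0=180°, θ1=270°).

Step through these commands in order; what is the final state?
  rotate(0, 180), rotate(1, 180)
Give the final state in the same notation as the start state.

start: joint angles (θ0=180°, θ1=270°)
[1] after rotate(0, 180): joint angles (θ0=0°, θ1=270°)
[2] after rotate(1, 180): joint angles (θ0=0°, θ1=90°)

joint angles (θ0=0°, θ1=90°)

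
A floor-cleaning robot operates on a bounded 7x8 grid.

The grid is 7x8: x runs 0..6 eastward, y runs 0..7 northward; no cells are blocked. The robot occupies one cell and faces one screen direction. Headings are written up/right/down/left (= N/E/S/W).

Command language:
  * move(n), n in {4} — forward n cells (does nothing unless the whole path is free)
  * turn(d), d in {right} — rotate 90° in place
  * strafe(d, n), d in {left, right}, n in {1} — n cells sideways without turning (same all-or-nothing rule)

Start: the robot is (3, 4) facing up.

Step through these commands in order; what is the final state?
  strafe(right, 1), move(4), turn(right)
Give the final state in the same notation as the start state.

(4, 4) facing right

start: (3, 4) facing up
step 1 (strafe(right, 1)): (4, 4) facing up
step 2 (move(4)): (4, 4) facing up
step 3 (turn(right)): (4, 4) facing right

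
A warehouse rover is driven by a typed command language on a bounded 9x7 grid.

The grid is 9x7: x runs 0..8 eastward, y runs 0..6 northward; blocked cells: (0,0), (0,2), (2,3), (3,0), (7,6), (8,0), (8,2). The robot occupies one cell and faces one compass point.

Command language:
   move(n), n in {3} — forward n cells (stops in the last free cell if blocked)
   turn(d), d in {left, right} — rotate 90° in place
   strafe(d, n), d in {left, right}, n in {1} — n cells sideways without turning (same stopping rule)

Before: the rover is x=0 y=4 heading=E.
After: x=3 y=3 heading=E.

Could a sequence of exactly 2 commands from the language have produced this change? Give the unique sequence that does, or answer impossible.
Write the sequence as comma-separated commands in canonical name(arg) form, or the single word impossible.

move(3), strafe(right, 1)

key: order matters: swapping move(3) and strafe(right, 1) lands elsewhere
t0: x=0 y=4 heading=E
1. move(3) → x=3 y=4 heading=E
2. strafe(right, 1) → x=3 y=3 heading=E
no rival 2-sequence matches.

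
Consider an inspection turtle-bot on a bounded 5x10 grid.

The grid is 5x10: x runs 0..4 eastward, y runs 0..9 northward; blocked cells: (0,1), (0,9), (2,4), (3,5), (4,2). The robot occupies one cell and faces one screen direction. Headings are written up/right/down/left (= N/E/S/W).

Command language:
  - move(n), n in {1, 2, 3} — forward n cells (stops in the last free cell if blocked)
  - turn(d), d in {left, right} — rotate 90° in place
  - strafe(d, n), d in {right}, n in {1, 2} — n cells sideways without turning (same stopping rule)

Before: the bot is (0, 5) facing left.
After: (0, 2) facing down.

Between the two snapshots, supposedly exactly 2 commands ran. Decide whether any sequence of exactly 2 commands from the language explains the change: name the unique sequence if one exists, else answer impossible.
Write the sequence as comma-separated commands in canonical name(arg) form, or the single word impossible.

turn(left), move(3)

key: running move(3) before turn(left) would end elsewhere — order is forced
initial: (0, 5) facing left
1. turn(left) → (0, 5) facing down
2. move(3) → (0, 2) facing down
no other 2-command option fits: unique.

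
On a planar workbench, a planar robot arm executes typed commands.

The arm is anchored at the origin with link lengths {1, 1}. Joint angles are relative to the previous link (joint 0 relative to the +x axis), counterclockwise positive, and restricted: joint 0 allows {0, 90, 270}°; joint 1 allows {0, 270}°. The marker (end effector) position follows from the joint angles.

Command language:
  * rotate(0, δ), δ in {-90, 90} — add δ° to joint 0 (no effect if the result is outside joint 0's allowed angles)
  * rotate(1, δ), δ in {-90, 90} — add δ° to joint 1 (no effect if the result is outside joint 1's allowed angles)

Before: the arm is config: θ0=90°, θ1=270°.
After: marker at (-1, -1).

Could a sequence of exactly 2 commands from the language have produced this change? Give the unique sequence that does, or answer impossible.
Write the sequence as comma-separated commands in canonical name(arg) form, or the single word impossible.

rotate(0, -90), rotate(0, -90)

from: config: θ0=90°, θ1=270°
1. rotate(0, -90) → config: θ0=0°, θ1=270°
2. rotate(0, -90) → config: θ0=270°, θ1=270°
uniquely the one of 16 2-step routes that fits.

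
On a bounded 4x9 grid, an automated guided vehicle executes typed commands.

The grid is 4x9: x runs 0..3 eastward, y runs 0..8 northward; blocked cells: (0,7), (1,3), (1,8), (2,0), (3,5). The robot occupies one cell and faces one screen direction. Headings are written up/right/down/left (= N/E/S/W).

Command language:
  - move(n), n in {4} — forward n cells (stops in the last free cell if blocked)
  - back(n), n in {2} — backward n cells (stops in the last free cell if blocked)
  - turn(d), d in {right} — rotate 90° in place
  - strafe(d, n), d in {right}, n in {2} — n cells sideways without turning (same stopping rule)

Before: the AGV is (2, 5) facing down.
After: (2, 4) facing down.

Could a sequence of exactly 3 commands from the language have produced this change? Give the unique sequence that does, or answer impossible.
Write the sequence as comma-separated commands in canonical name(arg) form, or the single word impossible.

key: heading stays S — no command in the sequence turns
start: (2, 5) facing down
step 1 (back(2)): (2, 7) facing down
step 2 (back(2)): (2, 8) facing down
step 3 (move(4)): (2, 4) facing down
all 64 alternatives checked — unique.

back(2), back(2), move(4)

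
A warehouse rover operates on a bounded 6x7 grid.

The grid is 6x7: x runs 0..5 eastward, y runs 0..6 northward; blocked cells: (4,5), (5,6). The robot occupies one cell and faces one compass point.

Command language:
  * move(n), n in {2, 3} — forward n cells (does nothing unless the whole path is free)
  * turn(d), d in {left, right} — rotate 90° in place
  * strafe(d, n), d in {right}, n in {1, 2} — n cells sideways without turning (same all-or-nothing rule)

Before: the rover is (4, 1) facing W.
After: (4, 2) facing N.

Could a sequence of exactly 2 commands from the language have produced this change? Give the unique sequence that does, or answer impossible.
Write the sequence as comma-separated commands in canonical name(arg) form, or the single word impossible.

key: position moved to (4,2) AND the heading swung to N — translation plus rotation needed
start: (4, 1) facing W
step 1 (strafe(right, 1)): (4, 2) facing W
step 2 (turn(right)): (4, 2) facing N
no other 2-command option fits: unique.

strafe(right, 1), turn(right)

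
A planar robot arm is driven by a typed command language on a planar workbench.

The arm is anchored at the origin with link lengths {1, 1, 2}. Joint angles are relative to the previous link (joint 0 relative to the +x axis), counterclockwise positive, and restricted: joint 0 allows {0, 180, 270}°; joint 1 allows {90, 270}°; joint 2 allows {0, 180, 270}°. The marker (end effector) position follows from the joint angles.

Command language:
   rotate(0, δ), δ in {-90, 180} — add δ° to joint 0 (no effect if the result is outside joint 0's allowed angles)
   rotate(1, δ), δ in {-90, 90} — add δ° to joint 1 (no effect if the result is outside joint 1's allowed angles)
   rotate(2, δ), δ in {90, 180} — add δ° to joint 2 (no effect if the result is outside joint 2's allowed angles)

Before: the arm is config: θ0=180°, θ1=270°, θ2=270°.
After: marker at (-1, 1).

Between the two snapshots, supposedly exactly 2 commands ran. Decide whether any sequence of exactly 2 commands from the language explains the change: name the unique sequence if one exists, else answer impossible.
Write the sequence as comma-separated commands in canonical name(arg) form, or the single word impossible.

rotate(0, 180), rotate(0, -90)

key: running rotate(0, -90) before rotate(0, 180) would end elsewhere — order is forced
t0: config: θ0=180°, θ1=270°, θ2=270°
[1] after rotate(0, 180): config: θ0=0°, θ1=270°, θ2=270°
[2] after rotate(0, -90): config: θ0=270°, θ1=270°, θ2=270°
uniquely the one of 36 2-step routes that fits.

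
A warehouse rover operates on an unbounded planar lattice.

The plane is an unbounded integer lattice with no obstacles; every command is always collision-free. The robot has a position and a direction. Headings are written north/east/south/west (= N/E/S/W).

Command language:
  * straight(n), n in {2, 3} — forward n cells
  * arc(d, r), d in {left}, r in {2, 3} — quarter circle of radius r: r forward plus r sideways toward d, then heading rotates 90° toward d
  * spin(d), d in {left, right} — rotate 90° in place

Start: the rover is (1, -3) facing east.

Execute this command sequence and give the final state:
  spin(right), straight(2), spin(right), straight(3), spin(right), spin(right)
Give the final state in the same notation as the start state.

(-2, -5) facing east

begin: (1, -3) facing east
[1] after spin(right): (1, -3) facing south
[2] after straight(2): (1, -5) facing south
[3] after spin(right): (1, -5) facing west
[4] after straight(3): (-2, -5) facing west
[5] after spin(right): (-2, -5) facing north
[6] after spin(right): (-2, -5) facing east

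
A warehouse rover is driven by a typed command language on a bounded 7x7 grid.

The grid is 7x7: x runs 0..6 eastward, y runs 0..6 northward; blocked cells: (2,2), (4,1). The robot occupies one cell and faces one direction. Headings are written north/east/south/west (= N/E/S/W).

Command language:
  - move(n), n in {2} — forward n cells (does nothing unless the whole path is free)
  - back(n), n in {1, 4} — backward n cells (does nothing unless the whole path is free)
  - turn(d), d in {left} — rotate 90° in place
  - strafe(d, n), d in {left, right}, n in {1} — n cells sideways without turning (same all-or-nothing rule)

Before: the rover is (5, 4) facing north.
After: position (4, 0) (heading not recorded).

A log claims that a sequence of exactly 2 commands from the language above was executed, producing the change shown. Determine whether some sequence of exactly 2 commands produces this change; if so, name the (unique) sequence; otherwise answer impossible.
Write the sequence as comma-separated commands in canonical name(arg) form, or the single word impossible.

key: running strafe(left, 1) before back(4) would end elsewhere — order is forced
begin: (5, 4) facing north
step 1 (back(4)): (5, 0) facing north
step 2 (strafe(left, 1)): (4, 0) facing north
uniquely the one of 36 2-step routes that fits.

back(4), strafe(left, 1)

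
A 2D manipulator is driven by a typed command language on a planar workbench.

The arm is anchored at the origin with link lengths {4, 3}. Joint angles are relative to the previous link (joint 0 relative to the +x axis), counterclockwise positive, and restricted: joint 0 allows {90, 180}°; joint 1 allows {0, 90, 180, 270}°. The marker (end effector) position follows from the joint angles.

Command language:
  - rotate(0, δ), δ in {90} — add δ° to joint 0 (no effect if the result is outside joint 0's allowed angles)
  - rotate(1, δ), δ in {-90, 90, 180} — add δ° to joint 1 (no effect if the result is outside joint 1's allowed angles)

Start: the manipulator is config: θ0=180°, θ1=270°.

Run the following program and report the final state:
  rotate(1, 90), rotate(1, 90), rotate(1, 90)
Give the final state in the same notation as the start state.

config: θ0=180°, θ1=180°

start: config: θ0=180°, θ1=270°
t=1 rotate(1, 90) ⇒ config: θ0=180°, θ1=0°
t=2 rotate(1, 90) ⇒ config: θ0=180°, θ1=90°
t=3 rotate(1, 90) ⇒ config: θ0=180°, θ1=180°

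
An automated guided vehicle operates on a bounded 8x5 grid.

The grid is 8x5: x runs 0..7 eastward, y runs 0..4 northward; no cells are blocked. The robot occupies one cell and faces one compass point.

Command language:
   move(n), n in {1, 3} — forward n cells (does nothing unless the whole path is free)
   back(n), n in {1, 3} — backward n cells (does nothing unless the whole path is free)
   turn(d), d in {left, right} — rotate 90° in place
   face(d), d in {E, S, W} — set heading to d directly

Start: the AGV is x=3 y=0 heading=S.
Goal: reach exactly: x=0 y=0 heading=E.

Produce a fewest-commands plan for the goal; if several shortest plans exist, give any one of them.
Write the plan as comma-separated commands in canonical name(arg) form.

face(E), back(3)

start: x=3 y=0 heading=S
[1] after face(E): x=3 y=0 heading=E
[2] after back(3): x=0 y=0 heading=E
shorter routes all fall short; 2 is best.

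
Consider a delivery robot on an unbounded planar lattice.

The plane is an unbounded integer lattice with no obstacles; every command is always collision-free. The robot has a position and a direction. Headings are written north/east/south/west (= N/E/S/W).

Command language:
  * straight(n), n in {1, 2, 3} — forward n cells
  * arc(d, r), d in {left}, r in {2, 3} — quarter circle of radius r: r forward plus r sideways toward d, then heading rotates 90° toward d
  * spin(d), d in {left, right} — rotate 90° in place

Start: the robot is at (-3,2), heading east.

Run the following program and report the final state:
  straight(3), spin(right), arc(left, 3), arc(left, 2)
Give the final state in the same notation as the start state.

begin: at (-3,2), heading east
t=1 straight(3) ⇒ at (0,2), heading east
t=2 spin(right) ⇒ at (0,2), heading south
t=3 arc(left, 3) ⇒ at (3,-1), heading east
t=4 arc(left, 2) ⇒ at (5,1), heading north

at (5,1), heading north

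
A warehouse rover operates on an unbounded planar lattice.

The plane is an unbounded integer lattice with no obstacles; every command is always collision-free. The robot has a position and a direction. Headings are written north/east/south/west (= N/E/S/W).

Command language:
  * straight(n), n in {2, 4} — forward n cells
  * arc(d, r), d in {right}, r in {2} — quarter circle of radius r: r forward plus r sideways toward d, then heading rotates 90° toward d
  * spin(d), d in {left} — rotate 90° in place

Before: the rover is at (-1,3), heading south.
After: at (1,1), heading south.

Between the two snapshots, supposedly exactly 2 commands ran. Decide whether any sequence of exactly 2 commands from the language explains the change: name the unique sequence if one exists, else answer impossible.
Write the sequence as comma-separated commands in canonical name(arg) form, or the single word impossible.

spin(left), arc(right, 2)

key: still facing S at the end — net rotation zero over 2 steps
from: at (-1,3), heading south
[1] after spin(left): at (-1,3), heading east
[2] after arc(right, 2): at (1,1), heading south
no rival 2-sequence matches.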